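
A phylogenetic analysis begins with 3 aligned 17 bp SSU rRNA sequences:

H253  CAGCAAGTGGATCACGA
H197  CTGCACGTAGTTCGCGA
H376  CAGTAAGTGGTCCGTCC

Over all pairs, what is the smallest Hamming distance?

Pairwise Hamming distances:
  H253 vs H197: 5
  H253 vs H376: 7
  H197 vs H376: 8
The smallest is 5, between H253 and H197.

5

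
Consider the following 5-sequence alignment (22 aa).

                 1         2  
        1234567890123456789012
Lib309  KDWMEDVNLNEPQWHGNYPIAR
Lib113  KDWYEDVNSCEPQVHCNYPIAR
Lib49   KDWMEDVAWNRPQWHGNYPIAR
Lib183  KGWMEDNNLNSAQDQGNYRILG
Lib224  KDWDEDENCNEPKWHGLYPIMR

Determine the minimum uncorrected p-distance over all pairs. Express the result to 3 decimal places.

0.136

Pairwise Hamming distances:
  Lib309 vs Lib113: 5
  Lib309 vs Lib49: 3
  Lib309 vs Lib183: 9
  Lib309 vs Lib224: 6
  Lib113 vs Lib49: 7
  Lib113 vs Lib183: 13
  Lib113 vs Lib224: 9
  Lib49 vs Lib183: 11
  Lib49 vs Lib224: 8
  Lib183 vs Lib224: 13
The smallest is 3 mismatches, between Lib309 and Lib49; p = 3/22 = 0.136.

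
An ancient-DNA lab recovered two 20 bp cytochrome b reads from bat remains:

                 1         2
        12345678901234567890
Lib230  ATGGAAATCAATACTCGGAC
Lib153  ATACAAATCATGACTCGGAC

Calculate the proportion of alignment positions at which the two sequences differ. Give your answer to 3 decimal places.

Differing sites — 3:G/A; 4:G/C; 11:A/T; 12:T/G.
There are 4 differences over 20 sites, so p = 4/20 = 0.200.

0.200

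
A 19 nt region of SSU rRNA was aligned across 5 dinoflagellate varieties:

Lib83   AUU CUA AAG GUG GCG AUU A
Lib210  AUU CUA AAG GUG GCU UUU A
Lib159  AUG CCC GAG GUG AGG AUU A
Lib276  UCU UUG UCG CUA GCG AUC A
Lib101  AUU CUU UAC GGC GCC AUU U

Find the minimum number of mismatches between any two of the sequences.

Pairwise Hamming distances:
  Lib83 vs Lib210: 2
  Lib83 vs Lib159: 6
  Lib83 vs Lib276: 9
  Lib83 vs Lib101: 7
  Lib210 vs Lib159: 8
  Lib210 vs Lib276: 11
  Lib210 vs Lib101: 8
  Lib159 vs Lib276: 13
  Lib159 vs Lib101: 11
  Lib276 vs Lib101: 12
The smallest is 2, between Lib83 and Lib210.

2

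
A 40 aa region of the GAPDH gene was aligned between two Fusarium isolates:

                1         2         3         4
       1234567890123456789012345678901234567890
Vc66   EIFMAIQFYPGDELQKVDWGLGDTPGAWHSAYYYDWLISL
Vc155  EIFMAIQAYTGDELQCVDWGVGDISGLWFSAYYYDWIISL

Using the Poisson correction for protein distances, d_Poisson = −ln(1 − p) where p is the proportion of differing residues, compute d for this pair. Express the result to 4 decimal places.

Differing sites — 8:F/A; 10:P/T; 16:K/C; 21:L/V; 24:T/I; 25:P/S; 27:A/L; 29:H/F; 37:L/I.
p = 9/40 = 0.225000.
d = −ln(1 − 0.225000) = −ln(0.775000) = 0.2549.

0.2549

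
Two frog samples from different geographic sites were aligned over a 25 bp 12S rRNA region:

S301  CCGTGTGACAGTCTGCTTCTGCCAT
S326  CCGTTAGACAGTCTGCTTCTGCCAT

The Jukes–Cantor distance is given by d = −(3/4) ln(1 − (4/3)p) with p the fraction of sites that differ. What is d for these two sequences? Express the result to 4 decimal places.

0.0846

Mismatches occur at site 5 (G↔T), site 6 (T↔A).
p = 2/25 = 0.080000.
d = −0.75 · ln(1 − (4/3)·0.080000) = −0.75 · ln(0.893333) = −0.75 · (-0.112796) = 0.0846.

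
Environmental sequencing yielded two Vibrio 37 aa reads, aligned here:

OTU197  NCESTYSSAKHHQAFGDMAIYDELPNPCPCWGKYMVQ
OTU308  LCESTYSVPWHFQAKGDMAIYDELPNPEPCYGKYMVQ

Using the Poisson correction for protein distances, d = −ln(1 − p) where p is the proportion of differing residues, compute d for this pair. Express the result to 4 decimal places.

Differing sites — 1:N/L; 8:S/V; 9:A/P; 10:K/W; 12:H/F; 15:F/K; 28:C/E; 31:W/Y.
p = 8/37 = 0.216216.
d = −ln(1 − 0.216216) = −ln(0.783784) = 0.2436.

0.2436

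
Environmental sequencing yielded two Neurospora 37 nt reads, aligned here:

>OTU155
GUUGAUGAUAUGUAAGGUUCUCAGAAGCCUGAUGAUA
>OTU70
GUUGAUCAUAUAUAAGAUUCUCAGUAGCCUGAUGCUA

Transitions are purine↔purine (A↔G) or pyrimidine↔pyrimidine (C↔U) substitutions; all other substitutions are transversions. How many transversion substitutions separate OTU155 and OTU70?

Differing sites — 7:G/C (Tv); 12:G/A (Ti); 17:G/A (Ti); 25:A/U (Tv); 35:A/C (Tv).
Of the 5 differences, 2 transitions and 3 transversions, so the answer is 3.

3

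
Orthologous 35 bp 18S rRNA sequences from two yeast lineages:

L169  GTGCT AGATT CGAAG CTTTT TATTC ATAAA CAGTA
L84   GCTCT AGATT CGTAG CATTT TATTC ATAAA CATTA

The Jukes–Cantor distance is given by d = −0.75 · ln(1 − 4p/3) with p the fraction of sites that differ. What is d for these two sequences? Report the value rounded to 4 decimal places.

Mismatches occur at site 2 (T/C), site 3 (G/T), site 13 (A/T), site 17 (T/A), site 33 (G/T).
p = 5/35 = 0.142857.
d = −0.75 · ln(1 − (4/3)·0.142857) = −0.75 · ln(0.809524) = −0.75 · (-0.211309) = 0.1585.

0.1585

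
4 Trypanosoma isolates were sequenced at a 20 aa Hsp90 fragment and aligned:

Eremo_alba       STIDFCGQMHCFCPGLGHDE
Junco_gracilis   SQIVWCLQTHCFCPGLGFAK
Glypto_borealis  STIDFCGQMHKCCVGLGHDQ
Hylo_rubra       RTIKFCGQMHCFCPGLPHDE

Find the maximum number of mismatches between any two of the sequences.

11

Pairwise Hamming distances:
  Eremo_alba vs Junco_gracilis: 8
  Eremo_alba vs Glypto_borealis: 4
  Eremo_alba vs Hylo_rubra: 3
  Junco_gracilis vs Glypto_borealis: 11
  Junco_gracilis vs Hylo_rubra: 10
  Glypto_borealis vs Hylo_rubra: 7
The largest is 11, between Junco_gracilis and Glypto_borealis.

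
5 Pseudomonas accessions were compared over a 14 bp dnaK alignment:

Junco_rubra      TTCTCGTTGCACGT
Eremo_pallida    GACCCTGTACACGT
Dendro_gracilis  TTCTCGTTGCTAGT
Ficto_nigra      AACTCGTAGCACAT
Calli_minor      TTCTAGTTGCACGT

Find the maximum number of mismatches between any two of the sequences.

8

Pairwise Hamming distances:
  Junco_rubra vs Eremo_pallida: 6
  Junco_rubra vs Dendro_gracilis: 2
  Junco_rubra vs Ficto_nigra: 4
  Junco_rubra vs Calli_minor: 1
  Eremo_pallida vs Dendro_gracilis: 8
  Eremo_pallida vs Ficto_nigra: 7
  Eremo_pallida vs Calli_minor: 7
  Dendro_gracilis vs Ficto_nigra: 6
  Dendro_gracilis vs Calli_minor: 3
  Ficto_nigra vs Calli_minor: 5
The largest is 8, between Eremo_pallida and Dendro_gracilis.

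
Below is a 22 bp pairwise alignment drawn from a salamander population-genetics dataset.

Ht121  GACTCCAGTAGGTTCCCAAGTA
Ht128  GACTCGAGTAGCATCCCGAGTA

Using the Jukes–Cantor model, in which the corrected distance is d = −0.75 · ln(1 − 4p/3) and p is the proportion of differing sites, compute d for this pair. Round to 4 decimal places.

0.2082

The sequences differ at positions 6 (C/G), 12 (G/C), 13 (T/A), 18 (A/G).
p = 4/22 = 0.181818.
d = −0.75 · ln(1 − (4/3)·0.181818) = −0.75 · ln(0.757576) = −0.75 · (-0.277631) = 0.2082.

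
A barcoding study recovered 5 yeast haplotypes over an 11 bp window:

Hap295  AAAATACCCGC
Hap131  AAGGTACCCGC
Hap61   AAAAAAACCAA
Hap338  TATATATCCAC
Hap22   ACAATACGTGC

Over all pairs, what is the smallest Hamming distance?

2

Pairwise Hamming distances:
  Hap295 vs Hap131: 2
  Hap295 vs Hap61: 4
  Hap295 vs Hap338: 4
  Hap295 vs Hap22: 3
  Hap131 vs Hap61: 6
  Hap131 vs Hap338: 5
  Hap131 vs Hap22: 5
  Hap61 vs Hap338: 5
  Hap61 vs Hap22: 7
  Hap338 vs Hap22: 7
The smallest is 2, between Hap295 and Hap131.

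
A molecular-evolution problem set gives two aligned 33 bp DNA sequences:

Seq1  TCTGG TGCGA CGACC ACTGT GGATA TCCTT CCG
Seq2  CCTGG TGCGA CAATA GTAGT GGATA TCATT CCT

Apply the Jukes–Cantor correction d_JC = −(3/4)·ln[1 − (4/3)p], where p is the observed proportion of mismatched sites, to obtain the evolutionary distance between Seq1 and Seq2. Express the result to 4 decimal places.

0.3390

Mismatches occur at site 1 (T↔C), site 12 (G↔A), site 14 (C↔T), site 15 (C↔A), site 16 (A↔G), site 17 (C↔T), site 18 (T↔A), site 28 (C↔A), site 33 (G↔T).
p = 9/33 = 0.272727.
d = −0.75 · ln(1 − (4/3)·0.272727) = −0.75 · ln(0.636364) = −0.75 · (-0.451985) = 0.3390.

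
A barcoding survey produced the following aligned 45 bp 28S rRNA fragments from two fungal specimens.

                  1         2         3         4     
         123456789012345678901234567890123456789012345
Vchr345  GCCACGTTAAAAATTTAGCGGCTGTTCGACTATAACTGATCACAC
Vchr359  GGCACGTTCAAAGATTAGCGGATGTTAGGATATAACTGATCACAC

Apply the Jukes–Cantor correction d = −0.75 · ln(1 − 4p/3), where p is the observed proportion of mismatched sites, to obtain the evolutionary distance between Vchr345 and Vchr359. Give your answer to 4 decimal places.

0.2029

Differing sites — 2:C/G; 9:A/C; 13:A/G; 14:T/A; 22:C/A; 27:C/A; 29:A/G; 30:C/A.
p = 8/45 = 0.177778.
d = −0.75 · ln(1 − (4/3)·0.177778) = −0.75 · ln(0.762963) = −0.75 · (-0.270546) = 0.2029.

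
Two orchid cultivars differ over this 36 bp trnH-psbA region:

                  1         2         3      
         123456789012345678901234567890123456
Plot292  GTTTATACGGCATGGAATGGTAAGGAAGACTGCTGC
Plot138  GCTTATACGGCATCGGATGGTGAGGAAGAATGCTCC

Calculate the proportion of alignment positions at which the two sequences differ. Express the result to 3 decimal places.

0.167

The sequences differ at positions 2 (T/C), 14 (G/C), 16 (A/G), 22 (A/G), 30 (C/A), 35 (G/C).
There are 6 differences over 36 sites, so p = 6/36 = 0.167.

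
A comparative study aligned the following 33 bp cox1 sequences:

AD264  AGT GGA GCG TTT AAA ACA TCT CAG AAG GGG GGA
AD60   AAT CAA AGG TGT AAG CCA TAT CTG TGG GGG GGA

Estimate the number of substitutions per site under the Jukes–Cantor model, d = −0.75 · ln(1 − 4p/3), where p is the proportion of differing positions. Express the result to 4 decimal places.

The sequences differ at positions 2 (G/A), 4 (G/C), 5 (G/A), 7 (G/A), 8 (C/G), 11 (T/G), 15 (A/G), 16 (A/C), 20 (C/A), 23 (A/T), 25 (A/T), 26 (A/G).
p = 12/33 = 0.363636.
d = −0.75 · ln(1 − (4/3)·0.363636) = −0.75 · ln(0.515152) = −0.75 · (-0.663293) = 0.4975.

0.4975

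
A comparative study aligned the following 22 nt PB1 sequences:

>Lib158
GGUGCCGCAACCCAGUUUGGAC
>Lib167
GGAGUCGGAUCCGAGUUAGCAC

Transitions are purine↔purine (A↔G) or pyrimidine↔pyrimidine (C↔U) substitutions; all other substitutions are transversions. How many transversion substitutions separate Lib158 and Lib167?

6

Differing sites — 3:U/A (Tv); 5:C/U (Ti); 8:C/G (Tv); 10:A/U (Tv); 13:C/G (Tv); 18:U/A (Tv); 20:G/C (Tv).
Of the 7 differences, 1 transition and 6 transversions, so the answer is 6.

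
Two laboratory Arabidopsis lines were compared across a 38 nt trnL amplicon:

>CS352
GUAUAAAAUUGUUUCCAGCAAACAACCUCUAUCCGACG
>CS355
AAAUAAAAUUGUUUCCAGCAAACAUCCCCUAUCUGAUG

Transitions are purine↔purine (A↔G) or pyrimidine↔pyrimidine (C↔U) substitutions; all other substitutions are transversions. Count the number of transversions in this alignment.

2

The sequences differ at positions 1 (G/A, transition), 2 (U/A, transversion), 25 (A/U, transversion), 28 (U/C, transition), 34 (C/U, transition), 37 (C/U, transition).
Of the 6 differences, 4 transitions and 2 transversions, so the answer is 2.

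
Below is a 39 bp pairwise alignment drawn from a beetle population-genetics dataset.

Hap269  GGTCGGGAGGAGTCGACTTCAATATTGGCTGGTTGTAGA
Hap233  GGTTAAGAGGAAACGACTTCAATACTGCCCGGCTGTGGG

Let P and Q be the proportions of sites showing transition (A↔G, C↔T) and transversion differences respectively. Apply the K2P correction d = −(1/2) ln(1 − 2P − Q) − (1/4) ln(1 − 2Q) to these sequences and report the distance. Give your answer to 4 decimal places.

0.3866

Differing sites — 4:C/T (Ti); 5:G/A (Ti); 6:G/A (Ti); 12:G/A (Ti); 13:T/A (Tv); 25:T/C (Ti); 28:G/C (Tv); 30:T/C (Ti); 33:T/C (Ti); 37:A/G (Ti); 39:A/G (Ti).
Of the 11 differences, 9 transitions and 2 transversions over 39 sites: P = 9/39 = 0.230769, Q = 2/39 = 0.051282.
d = −0.5·ln(0.487180) − 0.25·ln(0.897436) = −0.5·(-0.719122) − 0.25·(-0.108213) = 0.3866.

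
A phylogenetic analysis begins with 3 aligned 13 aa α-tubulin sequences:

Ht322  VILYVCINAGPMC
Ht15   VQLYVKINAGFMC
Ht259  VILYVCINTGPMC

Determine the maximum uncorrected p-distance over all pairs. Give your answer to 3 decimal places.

0.308

Pairwise Hamming distances:
  Ht322 vs Ht15: 3
  Ht322 vs Ht259: 1
  Ht15 vs Ht259: 4
The largest is 4 mismatches, between Ht15 and Ht259; p = 4/13 = 0.308.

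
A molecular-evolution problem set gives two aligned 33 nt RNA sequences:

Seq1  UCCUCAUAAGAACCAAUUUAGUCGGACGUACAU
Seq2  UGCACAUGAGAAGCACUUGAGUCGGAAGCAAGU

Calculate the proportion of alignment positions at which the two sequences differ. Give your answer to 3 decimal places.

0.303

Differing sites — 2:C/G; 4:U/A; 8:A/G; 13:C/G; 16:A/C; 19:U/G; 27:C/A; 29:U/C; 31:C/A; 32:A/G.
There are 10 differences over 33 sites, so p = 10/33 = 0.303.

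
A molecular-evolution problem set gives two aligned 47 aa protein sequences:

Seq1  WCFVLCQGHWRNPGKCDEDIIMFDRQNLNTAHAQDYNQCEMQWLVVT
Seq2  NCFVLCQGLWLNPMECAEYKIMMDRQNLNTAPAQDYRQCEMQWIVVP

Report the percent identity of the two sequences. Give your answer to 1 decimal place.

Mismatches occur at site 1 (W↔N), site 9 (H↔L), site 11 (R↔L), site 14 (G↔M), site 15 (K↔E), site 17 (D↔A), site 19 (D↔Y), site 20 (I↔K), site 23 (F↔M), site 32 (H↔P), site 37 (N↔R), site 44 (L↔I), site 47 (T↔P).
34 of the 47 sites match, so the percent identity is 34/47 × 100 = 72.3%.

72.3%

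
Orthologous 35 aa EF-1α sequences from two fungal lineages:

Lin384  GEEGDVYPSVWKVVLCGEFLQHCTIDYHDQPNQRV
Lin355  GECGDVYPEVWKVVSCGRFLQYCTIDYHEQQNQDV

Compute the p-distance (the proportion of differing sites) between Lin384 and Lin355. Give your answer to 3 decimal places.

0.229

Mismatches occur at site 3 (E→C), site 9 (S→E), site 15 (L→S), site 18 (E→R), site 22 (H→Y), site 29 (D→E), site 31 (P→Q), site 34 (R→D).
There are 8 differences over 35 sites, so p = 8/35 = 0.229.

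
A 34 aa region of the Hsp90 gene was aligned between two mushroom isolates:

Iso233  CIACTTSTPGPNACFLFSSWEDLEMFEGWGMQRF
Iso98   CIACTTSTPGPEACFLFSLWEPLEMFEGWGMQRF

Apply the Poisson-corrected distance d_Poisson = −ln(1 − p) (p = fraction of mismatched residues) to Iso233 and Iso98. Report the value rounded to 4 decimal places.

0.0924

The sequences differ at positions 12 (N/E), 19 (S/L), 22 (D/P).
p = 3/34 = 0.088235.
d = −ln(1 − 0.088235) = −ln(0.911765) = 0.0924.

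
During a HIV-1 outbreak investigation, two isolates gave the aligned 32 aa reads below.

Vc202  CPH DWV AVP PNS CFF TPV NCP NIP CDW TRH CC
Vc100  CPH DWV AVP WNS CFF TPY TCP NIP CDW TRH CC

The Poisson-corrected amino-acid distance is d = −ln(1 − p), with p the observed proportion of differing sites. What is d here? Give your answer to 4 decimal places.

0.0984

The sequences differ at positions 10 (P/W), 18 (V/Y), 19 (N/T).
p = 3/32 = 0.093750.
d = −ln(1 − 0.093750) = −ln(0.906250) = 0.0984.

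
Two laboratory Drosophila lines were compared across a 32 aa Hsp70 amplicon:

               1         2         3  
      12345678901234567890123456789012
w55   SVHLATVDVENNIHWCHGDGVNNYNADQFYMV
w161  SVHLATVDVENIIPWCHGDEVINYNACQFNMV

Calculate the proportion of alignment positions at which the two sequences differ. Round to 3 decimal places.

0.188

The sequences differ at positions 12 (N/I), 14 (H/P), 20 (G/E), 22 (N/I), 27 (D/C), 30 (Y/N).
There are 6 differences over 32 sites, so p = 6/32 = 0.188.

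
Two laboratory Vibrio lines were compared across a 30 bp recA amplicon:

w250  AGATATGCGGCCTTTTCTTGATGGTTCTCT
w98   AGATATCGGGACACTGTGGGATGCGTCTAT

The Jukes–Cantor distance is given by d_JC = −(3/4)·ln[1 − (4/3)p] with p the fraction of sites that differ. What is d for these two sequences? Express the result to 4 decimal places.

0.5716

Mismatches occur at site 7 (G↔C), site 8 (C↔G), site 11 (C↔A), site 13 (T↔A), site 14 (T↔C), site 16 (T↔G), site 17 (C↔T), site 18 (T↔G), site 19 (T↔G), site 24 (G↔C), site 25 (T↔G), site 29 (C↔A).
p = 12/30 = 0.400000.
d = −0.75 · ln(1 − (4/3)·0.400000) = −0.75 · ln(0.466667) = −0.75 · (-0.762139) = 0.5716.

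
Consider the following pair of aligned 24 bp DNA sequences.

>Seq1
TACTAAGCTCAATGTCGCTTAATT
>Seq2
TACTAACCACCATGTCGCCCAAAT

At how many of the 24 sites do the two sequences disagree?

The sequences differ at positions 7 (G/C), 9 (T/A), 11 (A/C), 19 (T/C), 20 (T/C), 23 (T/A).
That gives 6 mismatches out of 24 aligned sites, so the Hamming distance is 6.

6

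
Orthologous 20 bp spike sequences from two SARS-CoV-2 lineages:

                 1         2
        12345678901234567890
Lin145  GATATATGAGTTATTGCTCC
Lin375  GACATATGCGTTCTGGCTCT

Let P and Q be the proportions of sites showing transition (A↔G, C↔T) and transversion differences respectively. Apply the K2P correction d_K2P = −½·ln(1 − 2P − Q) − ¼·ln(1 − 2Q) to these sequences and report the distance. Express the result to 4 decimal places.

Differing sites — 3:T/C (Ti); 9:A/C (Tv); 13:A/C (Tv); 15:T/G (Tv); 20:C/T (Ti).
Of the 5 differences, 2 transitions and 3 transversions over 20 sites: P = 2/20 = 0.100000, Q = 3/20 = 0.150000.
d = −0.5·ln(0.650000) − 0.25·ln(0.700000) = −0.5·(-0.430783) − 0.25·(-0.356675) = 0.3046.

0.3046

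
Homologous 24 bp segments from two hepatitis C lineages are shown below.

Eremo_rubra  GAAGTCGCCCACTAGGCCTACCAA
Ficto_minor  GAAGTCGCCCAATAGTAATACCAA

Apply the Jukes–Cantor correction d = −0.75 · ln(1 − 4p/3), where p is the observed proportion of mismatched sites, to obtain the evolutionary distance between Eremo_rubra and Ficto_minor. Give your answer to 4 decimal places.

Differing sites — 12:C/A; 16:G/T; 17:C/A; 18:C/A.
p = 4/24 = 0.166667.
d = −0.75 · ln(1 − (4/3)·0.166667) = −0.75 · ln(0.777777) = −0.75 · (-0.251315) = 0.1885.

0.1885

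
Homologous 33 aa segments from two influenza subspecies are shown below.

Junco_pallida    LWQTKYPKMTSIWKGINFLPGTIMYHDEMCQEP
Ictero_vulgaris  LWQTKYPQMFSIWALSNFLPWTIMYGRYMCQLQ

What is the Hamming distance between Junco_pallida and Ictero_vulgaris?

Mismatches occur at site 8 (K→Q), site 10 (T→F), site 14 (K→A), site 15 (G→L), site 16 (I→S), site 21 (G→W), site 26 (H→G), site 27 (D→R), site 28 (E→Y), site 32 (E→L), site 33 (P→Q).
That gives 11 mismatches out of 33 aligned sites, so the Hamming distance is 11.

11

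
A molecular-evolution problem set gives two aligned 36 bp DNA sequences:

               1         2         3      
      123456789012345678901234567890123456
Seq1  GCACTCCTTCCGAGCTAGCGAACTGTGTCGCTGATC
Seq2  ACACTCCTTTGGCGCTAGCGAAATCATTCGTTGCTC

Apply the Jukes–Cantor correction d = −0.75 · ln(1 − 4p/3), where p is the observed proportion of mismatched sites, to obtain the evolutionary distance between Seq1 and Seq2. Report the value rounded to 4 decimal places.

The sequences differ at positions 1 (G/A), 10 (C/T), 11 (C/G), 13 (A/C), 23 (C/A), 25 (G/C), 26 (T/A), 27 (G/T), 31 (C/T), 34 (A/C).
p = 10/36 = 0.277778.
d = −0.75 · ln(1 − (4/3)·0.277778) = −0.75 · ln(0.629629) = −0.75 · (-0.462625) = 0.3470.

0.3470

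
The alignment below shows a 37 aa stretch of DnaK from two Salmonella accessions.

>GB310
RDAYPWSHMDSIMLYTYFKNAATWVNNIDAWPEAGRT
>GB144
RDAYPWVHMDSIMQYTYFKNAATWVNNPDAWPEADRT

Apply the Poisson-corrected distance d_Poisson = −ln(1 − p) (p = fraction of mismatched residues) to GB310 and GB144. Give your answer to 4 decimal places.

Mismatches occur at site 7 (S↔V), site 14 (L↔Q), site 28 (I↔P), site 35 (G↔D).
p = 4/37 = 0.108108.
d = −ln(1 − 0.108108) = −ln(0.891892) = 0.1144.

0.1144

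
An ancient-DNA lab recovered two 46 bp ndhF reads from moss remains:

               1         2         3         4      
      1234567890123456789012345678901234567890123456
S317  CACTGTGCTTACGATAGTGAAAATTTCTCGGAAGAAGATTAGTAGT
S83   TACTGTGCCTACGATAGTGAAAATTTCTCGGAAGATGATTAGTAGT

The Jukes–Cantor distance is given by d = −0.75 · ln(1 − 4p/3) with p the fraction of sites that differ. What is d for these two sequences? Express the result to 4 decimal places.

Differing sites — 1:C/T; 9:T/C; 36:A/T.
p = 3/46 = 0.065217.
d = −0.75 · ln(1 − (4/3)·0.065217) = −0.75 · ln(0.913044) = −0.75 · (-0.090971) = 0.0682.

0.0682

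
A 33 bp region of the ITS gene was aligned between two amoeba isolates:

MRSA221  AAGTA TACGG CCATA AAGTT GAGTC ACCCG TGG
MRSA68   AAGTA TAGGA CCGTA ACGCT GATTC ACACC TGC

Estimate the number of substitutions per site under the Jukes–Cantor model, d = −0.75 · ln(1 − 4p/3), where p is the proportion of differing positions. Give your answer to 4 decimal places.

Mismatches occur at site 8 (C↔G), site 10 (G↔A), site 13 (A↔G), site 17 (A↔C), site 19 (T↔C), site 23 (G↔T), site 28 (C↔A), site 30 (G↔C), site 33 (G↔C).
p = 9/33 = 0.272727.
d = −0.75 · ln(1 − (4/3)·0.272727) = −0.75 · ln(0.636364) = −0.75 · (-0.451985) = 0.3390.

0.3390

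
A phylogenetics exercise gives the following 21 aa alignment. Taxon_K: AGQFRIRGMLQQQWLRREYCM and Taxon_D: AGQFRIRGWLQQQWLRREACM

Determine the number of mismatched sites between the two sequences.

The sequences differ at positions 9 (M/W), 19 (Y/A).
That gives 2 mismatches out of 21 aligned sites, so the Hamming distance is 2.

2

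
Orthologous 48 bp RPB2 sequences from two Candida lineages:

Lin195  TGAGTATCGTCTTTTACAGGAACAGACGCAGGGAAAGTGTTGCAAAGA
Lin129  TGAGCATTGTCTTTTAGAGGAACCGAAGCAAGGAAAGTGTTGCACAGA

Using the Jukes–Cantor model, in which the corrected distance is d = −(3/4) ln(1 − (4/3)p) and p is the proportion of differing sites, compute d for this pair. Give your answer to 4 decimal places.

0.1622

The sequences differ at positions 5 (T/C), 8 (C/T), 17 (C/G), 24 (A/C), 27 (C/A), 31 (G/A), 45 (A/C).
p = 7/48 = 0.145833.
d = −0.75 · ln(1 − (4/3)·0.145833) = −0.75 · ln(0.805556) = −0.75 · (-0.216223) = 0.1622.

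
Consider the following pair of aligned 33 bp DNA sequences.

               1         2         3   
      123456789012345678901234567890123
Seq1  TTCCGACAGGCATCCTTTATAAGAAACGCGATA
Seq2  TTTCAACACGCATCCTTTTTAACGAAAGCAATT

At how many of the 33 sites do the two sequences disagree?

The sequences differ at positions 3 (C/T), 5 (G/A), 9 (G/C), 19 (A/T), 23 (G/C), 24 (A/G), 27 (C/A), 30 (G/A), 33 (A/T).
That gives 9 mismatches out of 33 aligned sites, so the Hamming distance is 9.

9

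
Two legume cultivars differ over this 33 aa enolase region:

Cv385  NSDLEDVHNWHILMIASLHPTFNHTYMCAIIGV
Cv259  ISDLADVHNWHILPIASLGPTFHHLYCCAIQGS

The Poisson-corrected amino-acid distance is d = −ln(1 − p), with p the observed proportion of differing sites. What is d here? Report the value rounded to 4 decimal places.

0.3185

Mismatches occur at site 1 (N/I), site 5 (E/A), site 14 (M/P), site 19 (H/G), site 23 (N/H), site 25 (T/L), site 27 (M/C), site 31 (I/Q), site 33 (V/S).
p = 9/33 = 0.272727.
d = −ln(1 − 0.272727) = −ln(0.727273) = 0.3185.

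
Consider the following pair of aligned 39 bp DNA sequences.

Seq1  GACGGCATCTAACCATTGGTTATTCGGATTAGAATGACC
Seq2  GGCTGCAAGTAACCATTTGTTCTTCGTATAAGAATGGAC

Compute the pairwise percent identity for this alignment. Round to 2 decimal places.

Differing sites — 2:A/G; 4:G/T; 8:T/A; 9:C/G; 18:G/T; 22:A/C; 27:G/T; 30:T/A; 37:A/G; 38:C/A.
29 of the 39 sites match, so the percent identity is 29/39 × 100 = 74.36%.

74.36%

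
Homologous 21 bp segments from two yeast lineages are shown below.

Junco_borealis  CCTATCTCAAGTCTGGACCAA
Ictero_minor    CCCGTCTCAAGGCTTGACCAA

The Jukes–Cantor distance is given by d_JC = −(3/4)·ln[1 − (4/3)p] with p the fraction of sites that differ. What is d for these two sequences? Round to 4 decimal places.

The sequences differ at positions 3 (T/C), 4 (A/G), 12 (T/G), 15 (G/T).
p = 4/21 = 0.190476.
d = −0.75 · ln(1 − (4/3)·0.190476) = −0.75 · ln(0.746032) = −0.75 · (-0.292987) = 0.2197.

0.2197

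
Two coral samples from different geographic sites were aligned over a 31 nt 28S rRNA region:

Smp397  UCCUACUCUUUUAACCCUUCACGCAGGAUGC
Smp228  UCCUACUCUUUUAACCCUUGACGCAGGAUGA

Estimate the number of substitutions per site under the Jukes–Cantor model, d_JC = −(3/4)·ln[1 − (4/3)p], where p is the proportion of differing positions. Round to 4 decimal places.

0.0675

Differing sites — 20:C/G; 31:C/A.
p = 2/31 = 0.064516.
d = −0.75 · ln(1 − (4/3)·0.064516) = −0.75 · ln(0.913979) = −0.75 · (-0.089948) = 0.0675.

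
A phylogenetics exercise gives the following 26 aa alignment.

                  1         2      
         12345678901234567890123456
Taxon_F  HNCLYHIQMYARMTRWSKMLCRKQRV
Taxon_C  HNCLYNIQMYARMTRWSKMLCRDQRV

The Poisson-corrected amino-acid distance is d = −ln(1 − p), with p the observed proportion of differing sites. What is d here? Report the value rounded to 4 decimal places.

Mismatches occur at site 6 (H/N), site 23 (K/D).
p = 2/26 = 0.076923.
d = −ln(1 − 0.076923) = −ln(0.923077) = 0.0800.

0.0800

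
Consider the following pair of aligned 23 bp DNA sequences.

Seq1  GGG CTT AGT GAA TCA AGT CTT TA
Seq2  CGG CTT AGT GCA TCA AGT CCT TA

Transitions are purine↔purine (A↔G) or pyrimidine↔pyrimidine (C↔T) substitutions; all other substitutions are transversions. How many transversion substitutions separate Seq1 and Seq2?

2

Mismatches occur at site 1 (G/C, transversion), site 11 (A/C, transversion), site 20 (T/C, transition).
Of the 3 differences, 1 transition and 2 transversions, so the answer is 2.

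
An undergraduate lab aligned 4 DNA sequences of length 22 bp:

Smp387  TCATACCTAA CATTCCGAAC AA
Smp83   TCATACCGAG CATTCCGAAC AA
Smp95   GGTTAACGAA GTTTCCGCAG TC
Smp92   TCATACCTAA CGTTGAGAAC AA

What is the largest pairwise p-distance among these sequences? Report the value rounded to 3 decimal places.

0.591

Pairwise Hamming distances:
  Smp387 vs Smp83: 2
  Smp387 vs Smp95: 11
  Smp387 vs Smp92: 3
  Smp83 vs Smp95: 11
  Smp83 vs Smp92: 5
  Smp95 vs Smp92: 13
The largest is 13 mismatches, between Smp95 and Smp92; p = 13/22 = 0.591.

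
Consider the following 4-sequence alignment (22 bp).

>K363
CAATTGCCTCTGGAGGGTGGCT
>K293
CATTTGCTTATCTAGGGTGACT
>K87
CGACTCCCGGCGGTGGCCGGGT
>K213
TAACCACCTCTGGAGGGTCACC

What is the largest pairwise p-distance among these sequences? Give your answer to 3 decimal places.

Pairwise Hamming distances:
  K363 vs K293: 6
  K363 vs K87: 10
  K363 vs K213: 7
  K293 vs K87: 15
  K293 vs K213: 11
  K87 vs K213: 14
The largest is 15 mismatches, between K293 and K87; p = 15/22 = 0.682.

0.682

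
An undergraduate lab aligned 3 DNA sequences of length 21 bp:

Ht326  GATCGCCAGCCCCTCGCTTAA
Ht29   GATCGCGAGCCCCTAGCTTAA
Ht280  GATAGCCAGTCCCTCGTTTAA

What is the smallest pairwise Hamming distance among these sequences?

Pairwise Hamming distances:
  Ht326 vs Ht29: 2
  Ht326 vs Ht280: 3
  Ht29 vs Ht280: 5
The smallest is 2, between Ht326 and Ht29.

2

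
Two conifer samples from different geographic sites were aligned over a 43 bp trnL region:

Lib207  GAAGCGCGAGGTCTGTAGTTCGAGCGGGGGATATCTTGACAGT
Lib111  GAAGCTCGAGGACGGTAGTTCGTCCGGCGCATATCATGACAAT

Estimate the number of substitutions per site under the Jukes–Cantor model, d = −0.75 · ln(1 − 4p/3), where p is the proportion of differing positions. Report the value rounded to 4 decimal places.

0.2454

Differing sites — 6:G/T; 12:T/A; 14:T/G; 23:A/T; 24:G/C; 28:G/C; 30:G/C; 36:T/A; 42:G/A.
p = 9/43 = 0.209302.
d = −0.75 · ln(1 − (4/3)·0.209302) = −0.75 · ln(0.720931) = −0.75 · (-0.327212) = 0.2454.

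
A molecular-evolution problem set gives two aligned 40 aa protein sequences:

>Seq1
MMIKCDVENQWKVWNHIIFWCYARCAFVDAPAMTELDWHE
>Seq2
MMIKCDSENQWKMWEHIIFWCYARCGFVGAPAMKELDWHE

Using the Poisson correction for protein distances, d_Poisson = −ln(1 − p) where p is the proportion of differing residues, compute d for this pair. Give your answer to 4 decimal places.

Mismatches occur at site 7 (V→S), site 13 (V→M), site 15 (N→E), site 26 (A→G), site 29 (D→G), site 34 (T→K).
p = 6/40 = 0.150000.
d = −ln(1 − 0.150000) = −ln(0.850000) = 0.1625.

0.1625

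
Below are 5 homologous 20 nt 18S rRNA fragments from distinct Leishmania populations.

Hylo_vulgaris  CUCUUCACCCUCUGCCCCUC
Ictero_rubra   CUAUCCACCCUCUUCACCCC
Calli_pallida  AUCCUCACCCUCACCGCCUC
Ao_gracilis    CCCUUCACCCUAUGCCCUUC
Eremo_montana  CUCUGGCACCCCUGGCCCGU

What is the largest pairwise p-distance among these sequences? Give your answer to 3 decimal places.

0.650

Pairwise Hamming distances:
  Hylo_vulgaris vs Ictero_rubra: 5
  Hylo_vulgaris vs Calli_pallida: 5
  Hylo_vulgaris vs Ao_gracilis: 3
  Hylo_vulgaris vs Eremo_montana: 8
  Ictero_rubra vs Calli_pallida: 8
  Ictero_rubra vs Ao_gracilis: 8
  Ictero_rubra vs Eremo_montana: 11
  Calli_pallida vs Ao_gracilis: 8
  Calli_pallida vs Eremo_montana: 13
  Ao_gracilis vs Eremo_montana: 11
The largest is 13 mismatches, between Calli_pallida and Eremo_montana; p = 13/20 = 0.650.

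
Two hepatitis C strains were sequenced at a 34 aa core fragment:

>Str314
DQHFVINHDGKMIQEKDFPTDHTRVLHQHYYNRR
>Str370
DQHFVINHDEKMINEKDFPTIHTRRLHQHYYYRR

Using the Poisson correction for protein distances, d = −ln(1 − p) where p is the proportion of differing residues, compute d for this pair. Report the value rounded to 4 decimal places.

0.1591

Differing sites — 10:G/E; 14:Q/N; 21:D/I; 25:V/R; 32:N/Y.
p = 5/34 = 0.147059.
d = −ln(1 − 0.147059) = −ln(0.852941) = 0.1591.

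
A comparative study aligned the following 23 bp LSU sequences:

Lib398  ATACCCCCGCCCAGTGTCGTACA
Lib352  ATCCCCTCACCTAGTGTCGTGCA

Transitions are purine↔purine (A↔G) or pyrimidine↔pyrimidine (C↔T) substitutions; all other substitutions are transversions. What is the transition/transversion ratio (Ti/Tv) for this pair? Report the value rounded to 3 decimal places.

4.000

The sequences differ at positions 3 (A/C, transversion), 7 (C/T, transition), 9 (G/A, transition), 12 (C/T, transition), 21 (A/G, transition).
Of the 5 differences, 4 transitions and 1 transversion, so Ti/Tv = 4/1 = 4.000.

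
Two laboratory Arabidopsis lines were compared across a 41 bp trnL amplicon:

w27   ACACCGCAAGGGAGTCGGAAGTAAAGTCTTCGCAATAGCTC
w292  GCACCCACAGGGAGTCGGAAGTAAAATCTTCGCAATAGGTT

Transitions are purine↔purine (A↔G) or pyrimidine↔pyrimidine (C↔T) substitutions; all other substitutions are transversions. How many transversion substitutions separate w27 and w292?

The sequences differ at positions 1 (A/G, transition), 6 (G/C, transversion), 7 (C/A, transversion), 8 (A/C, transversion), 26 (G/A, transition), 39 (C/G, transversion), 41 (C/T, transition).
Of the 7 differences, 3 transitions and 4 transversions, so the answer is 4.

4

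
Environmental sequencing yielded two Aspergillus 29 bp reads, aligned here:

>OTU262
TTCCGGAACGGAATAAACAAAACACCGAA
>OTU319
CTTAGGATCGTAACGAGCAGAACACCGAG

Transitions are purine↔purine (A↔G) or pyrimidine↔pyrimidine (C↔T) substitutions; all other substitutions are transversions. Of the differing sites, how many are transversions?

Differing sites — 1:T/C (Ti); 3:C/T (Ti); 4:C/A (Tv); 8:A/T (Tv); 11:G/T (Tv); 14:T/C (Ti); 15:A/G (Ti); 17:A/G (Ti); 20:A/G (Ti); 29:A/G (Ti).
Of the 10 differences, 7 transitions and 3 transversions, so the answer is 3.

3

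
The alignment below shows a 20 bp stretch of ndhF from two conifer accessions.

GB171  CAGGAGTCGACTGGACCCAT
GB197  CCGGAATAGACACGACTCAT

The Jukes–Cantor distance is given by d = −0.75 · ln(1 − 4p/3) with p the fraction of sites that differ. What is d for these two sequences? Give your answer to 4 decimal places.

0.3831

Differing sites — 2:A/C; 6:G/A; 8:C/A; 12:T/A; 13:G/C; 17:C/T.
p = 6/20 = 0.300000.
d = −0.75 · ln(1 − (4/3)·0.300000) = −0.75 · ln(0.600000) = −0.75 · (-0.510826) = 0.3831.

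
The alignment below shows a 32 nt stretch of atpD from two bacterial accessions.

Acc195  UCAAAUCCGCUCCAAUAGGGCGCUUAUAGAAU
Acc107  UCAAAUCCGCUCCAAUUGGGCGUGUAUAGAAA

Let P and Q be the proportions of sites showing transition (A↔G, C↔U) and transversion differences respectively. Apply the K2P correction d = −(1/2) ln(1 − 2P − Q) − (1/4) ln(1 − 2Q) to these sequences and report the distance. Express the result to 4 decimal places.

0.1369

The sequences differ at positions 17 (A/U, transversion), 23 (C/U, transition), 24 (U/G, transversion), 32 (U/A, transversion).
Of the 4 differences, 1 transition and 3 transversions over 32 sites: P = 1/32 = 0.031250, Q = 3/32 = 0.093750.
d = −0.5·ln(0.843750) − 0.25·ln(0.812500) = −0.5·(-0.169899) − 0.25·(-0.207639) = 0.1369.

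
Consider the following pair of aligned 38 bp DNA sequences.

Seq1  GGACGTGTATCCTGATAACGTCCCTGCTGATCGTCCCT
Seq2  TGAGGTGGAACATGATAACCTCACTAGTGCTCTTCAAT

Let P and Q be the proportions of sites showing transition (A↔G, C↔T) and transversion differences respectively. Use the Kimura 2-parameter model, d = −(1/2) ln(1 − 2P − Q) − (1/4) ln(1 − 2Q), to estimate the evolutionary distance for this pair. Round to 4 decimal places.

Differing sites — 1:G/T (Tv); 4:C/G (Tv); 8:T/G (Tv); 10:T/A (Tv); 12:C/A (Tv); 20:G/C (Tv); 23:C/A (Tv); 26:G/A (Ti); 27:C/G (Tv); 30:A/C (Tv); 33:G/T (Tv); 36:C/A (Tv); 37:C/A (Tv).
Of the 13 differences, 1 transition and 12 transversions over 38 sites: P = 1/38 = 0.026316, Q = 12/38 = 0.315789.
d = −0.5·ln(0.631579) − 0.25·ln(0.368422) = −0.5·(-0.459532) − 0.25·(-0.998526) = 0.4794.

0.4794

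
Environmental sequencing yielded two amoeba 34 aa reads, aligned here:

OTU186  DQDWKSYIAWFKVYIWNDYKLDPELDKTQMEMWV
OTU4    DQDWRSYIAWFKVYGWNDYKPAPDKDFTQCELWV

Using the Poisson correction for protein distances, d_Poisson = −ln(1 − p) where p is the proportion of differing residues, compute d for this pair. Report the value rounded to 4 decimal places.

Mismatches occur at site 5 (K↔R), site 15 (I↔G), site 21 (L↔P), site 22 (D↔A), site 24 (E↔D), site 25 (L↔K), site 27 (K↔F), site 30 (M↔C), site 32 (M↔L).
p = 9/34 = 0.264706.
d = −ln(1 − 0.264706) = −ln(0.735294) = 0.3075.

0.3075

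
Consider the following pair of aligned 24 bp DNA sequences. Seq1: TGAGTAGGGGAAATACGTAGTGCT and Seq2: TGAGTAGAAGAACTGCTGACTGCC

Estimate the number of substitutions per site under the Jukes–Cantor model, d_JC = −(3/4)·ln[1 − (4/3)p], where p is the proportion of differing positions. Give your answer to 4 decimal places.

Differing sites — 8:G/A; 9:G/A; 13:A/C; 15:A/G; 17:G/T; 18:T/G; 20:G/C; 24:T/C.
p = 8/24 = 0.333333.
d = −0.75 · ln(1 − (4/3)·0.333333) = −0.75 · ln(0.555556) = −0.75 · (-0.587786) = 0.4408.

0.4408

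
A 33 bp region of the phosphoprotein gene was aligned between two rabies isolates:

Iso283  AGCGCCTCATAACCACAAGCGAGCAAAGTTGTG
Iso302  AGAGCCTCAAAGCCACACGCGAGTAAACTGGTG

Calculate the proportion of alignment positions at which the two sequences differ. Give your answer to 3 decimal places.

The sequences differ at positions 3 (C/A), 10 (T/A), 12 (A/G), 18 (A/C), 24 (C/T), 28 (G/C), 30 (T/G).
There are 7 differences over 33 sites, so p = 7/33 = 0.212.

0.212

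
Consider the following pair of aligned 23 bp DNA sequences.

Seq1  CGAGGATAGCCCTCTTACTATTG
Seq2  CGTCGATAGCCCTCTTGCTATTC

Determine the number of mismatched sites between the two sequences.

4

The sequences differ at positions 3 (A/T), 4 (G/C), 17 (A/G), 23 (G/C).
That gives 4 mismatches out of 23 aligned sites, so the Hamming distance is 4.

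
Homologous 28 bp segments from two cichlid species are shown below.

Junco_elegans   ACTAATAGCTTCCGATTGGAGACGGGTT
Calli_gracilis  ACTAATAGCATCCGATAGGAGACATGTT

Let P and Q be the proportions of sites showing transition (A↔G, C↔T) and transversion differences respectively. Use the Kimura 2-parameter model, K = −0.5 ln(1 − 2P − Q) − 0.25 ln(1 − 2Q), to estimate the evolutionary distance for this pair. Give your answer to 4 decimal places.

0.1586

Mismatches occur at site 10 (T↔A, transversion), site 17 (T↔A, transversion), site 24 (G↔A, transition), site 25 (G↔T, transversion).
Of the 4 differences, 1 transition and 3 transversions over 28 sites: P = 1/28 = 0.035714, Q = 3/28 = 0.107143.
d = −0.5·ln(0.821429) − 0.25·ln(0.785714) = −0.5·(-0.196710) − 0.25·(-0.241162) = 0.1586.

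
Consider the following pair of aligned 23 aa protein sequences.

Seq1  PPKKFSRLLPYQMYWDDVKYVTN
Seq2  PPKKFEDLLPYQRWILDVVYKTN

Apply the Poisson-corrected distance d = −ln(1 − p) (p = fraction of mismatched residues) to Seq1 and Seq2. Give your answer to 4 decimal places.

The sequences differ at positions 6 (S/E), 7 (R/D), 13 (M/R), 14 (Y/W), 15 (W/I), 16 (D/L), 19 (K/V), 21 (V/K).
p = 8/23 = 0.347826.
d = −ln(1 − 0.347826) = −ln(0.652174) = 0.4274.

0.4274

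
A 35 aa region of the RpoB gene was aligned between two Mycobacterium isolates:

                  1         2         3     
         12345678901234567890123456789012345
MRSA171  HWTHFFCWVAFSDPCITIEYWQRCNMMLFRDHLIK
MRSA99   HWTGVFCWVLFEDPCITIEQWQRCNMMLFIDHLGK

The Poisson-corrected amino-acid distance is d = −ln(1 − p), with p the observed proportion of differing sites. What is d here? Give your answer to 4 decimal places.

Differing sites — 4:H/G; 5:F/V; 10:A/L; 12:S/E; 20:Y/Q; 30:R/I; 34:I/G.
p = 7/35 = 0.200000.
d = −ln(1 − 0.200000) = −ln(0.800000) = 0.2231.

0.2231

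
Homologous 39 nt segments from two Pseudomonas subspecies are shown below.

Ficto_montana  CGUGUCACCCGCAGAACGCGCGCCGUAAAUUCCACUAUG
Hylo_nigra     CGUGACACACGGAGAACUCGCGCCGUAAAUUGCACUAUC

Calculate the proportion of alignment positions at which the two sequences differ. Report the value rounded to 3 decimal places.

Mismatches occur at site 5 (U→A), site 9 (C→A), site 12 (C→G), site 18 (G→U), site 32 (C→G), site 39 (G→C).
There are 6 differences over 39 sites, so p = 6/39 = 0.154.

0.154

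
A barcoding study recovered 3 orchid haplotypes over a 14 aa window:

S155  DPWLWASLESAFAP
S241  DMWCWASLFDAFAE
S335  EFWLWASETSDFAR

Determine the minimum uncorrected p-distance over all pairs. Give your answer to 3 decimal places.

Pairwise Hamming distances:
  S155 vs S241: 5
  S155 vs S335: 6
  S241 vs S335: 8
The smallest is 5 mismatches, between S155 and S241; p = 5/14 = 0.357.

0.357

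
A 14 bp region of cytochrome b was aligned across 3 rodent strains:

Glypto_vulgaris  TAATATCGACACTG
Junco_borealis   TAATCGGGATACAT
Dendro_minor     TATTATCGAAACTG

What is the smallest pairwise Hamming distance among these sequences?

2

Pairwise Hamming distances:
  Glypto_vulgaris vs Junco_borealis: 6
  Glypto_vulgaris vs Dendro_minor: 2
  Junco_borealis vs Dendro_minor: 7
The smallest is 2, between Glypto_vulgaris and Dendro_minor.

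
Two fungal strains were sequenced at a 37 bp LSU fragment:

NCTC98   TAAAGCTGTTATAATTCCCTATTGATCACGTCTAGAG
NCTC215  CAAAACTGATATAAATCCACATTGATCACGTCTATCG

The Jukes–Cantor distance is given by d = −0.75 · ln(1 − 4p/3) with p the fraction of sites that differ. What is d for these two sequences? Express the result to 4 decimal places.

Differing sites — 1:T/C; 5:G/A; 9:T/A; 15:T/A; 19:C/A; 20:T/C; 35:G/T; 36:A/C.
p = 8/37 = 0.216216.
d = −0.75 · ln(1 − (4/3)·0.216216) = −0.75 · ln(0.711712) = −0.75 · (-0.340082) = 0.2551.

0.2551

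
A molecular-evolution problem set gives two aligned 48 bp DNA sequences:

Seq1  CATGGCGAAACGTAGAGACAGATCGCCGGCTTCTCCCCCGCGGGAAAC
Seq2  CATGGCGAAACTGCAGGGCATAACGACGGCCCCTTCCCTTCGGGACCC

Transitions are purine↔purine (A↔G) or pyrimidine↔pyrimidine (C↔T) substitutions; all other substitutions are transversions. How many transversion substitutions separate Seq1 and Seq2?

9

The sequences differ at positions 12 (G/T, transversion), 13 (T/G, transversion), 14 (A/C, transversion), 15 (G/A, transition), 16 (A/G, transition), 18 (A/G, transition), 21 (G/T, transversion), 23 (T/A, transversion), 26 (C/A, transversion), 31 (T/C, transition), 32 (T/C, transition), 35 (C/T, transition), 39 (C/T, transition), 40 (G/T, transversion), 46 (A/C, transversion), 47 (A/C, transversion).
Of the 16 differences, 7 transitions and 9 transversions, so the answer is 9.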